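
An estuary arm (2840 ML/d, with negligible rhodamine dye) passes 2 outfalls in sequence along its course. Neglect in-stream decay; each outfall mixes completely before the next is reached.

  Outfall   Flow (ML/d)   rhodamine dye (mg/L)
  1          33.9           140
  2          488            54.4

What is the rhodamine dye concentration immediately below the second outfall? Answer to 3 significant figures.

Below outfall 1: Q → 2874 ML/d, C = (2840·0 + 33.90·140.0)/2874 = 1.651 mg/L.
Below outfall 2: Q → 3362 ML/d, C = (2874·1.651 + 488.0·54.40)/3362 = 9.308 mg/L.

9.31 mg/L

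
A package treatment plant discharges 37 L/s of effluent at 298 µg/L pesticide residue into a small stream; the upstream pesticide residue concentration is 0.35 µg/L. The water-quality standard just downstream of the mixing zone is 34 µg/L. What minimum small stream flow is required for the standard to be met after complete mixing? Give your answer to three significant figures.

Set C_mix = 34: (Q·0.3500 + 37.00·298.0) / (Q + 37.00) = 34
→ Q = 37.00·(298.0 − 34)/(34 − 0.3500) = 290.3 L/s.

290 L/s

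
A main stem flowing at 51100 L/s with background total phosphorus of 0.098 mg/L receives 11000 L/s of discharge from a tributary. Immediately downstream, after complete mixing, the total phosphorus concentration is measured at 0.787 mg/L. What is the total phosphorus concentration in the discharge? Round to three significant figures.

Mass balance: 51100·0.09800 + 11000·Cₑ = 62100·0.7870
→ Cₑ = (62100·0.7870 − 51100·0.09800) / 11000 = 3.988 mg/L.

3.99 mg/L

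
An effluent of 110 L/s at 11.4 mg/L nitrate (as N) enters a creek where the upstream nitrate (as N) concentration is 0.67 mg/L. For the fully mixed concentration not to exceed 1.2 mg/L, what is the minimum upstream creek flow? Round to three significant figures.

2120 L/s

Set C_mix = 1.2: (Q·0.6700 + 110.0·11.40) / (Q + 110.0) = 1.2
→ Q = 110.0·(11.40 − 1.2)/(1.2 − 0.6700) = 2117 L/s.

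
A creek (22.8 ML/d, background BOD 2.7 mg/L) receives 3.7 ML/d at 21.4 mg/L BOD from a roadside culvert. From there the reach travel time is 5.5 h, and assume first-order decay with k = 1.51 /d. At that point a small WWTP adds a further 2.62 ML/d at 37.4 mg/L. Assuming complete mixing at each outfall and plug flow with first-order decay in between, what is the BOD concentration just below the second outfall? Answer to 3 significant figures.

Mixed concentration C = ΣQC/ΣQ = (22.80·2.700 + 3.700·21.40) / 26.50 = 140.7/26.50 = 5.311 mg/L; combined flow 26.50 ML/d.
After decay, C = 5.311 × e^(−kt) = 5.311 × 0.7075 = 3.757 mg/L.
Second outfall: C = (26.50·3.757 + 2.620·37.40)/29.12 = 6.784 mg/L.

6.78 mg/L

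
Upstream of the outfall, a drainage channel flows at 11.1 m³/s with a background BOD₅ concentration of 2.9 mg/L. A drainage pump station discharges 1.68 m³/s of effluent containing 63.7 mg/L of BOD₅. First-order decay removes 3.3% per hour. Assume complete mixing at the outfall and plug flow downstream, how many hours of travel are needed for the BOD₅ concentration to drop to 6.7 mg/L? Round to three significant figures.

Mixed concentration C = ΣQC/ΣQ = (11.10·2.900 + 1.680·63.70) / 12.78 = 139.2/12.78 = 10.89 mg/L.
3.3%/h lost → k = −ln(1 − 0.033) = 0.03356 h⁻¹.
10.89·exp(−k·t) = 6.7 → t = ln(10.89/6.7)/k = 52130 s = 14.48 h.

14.5 h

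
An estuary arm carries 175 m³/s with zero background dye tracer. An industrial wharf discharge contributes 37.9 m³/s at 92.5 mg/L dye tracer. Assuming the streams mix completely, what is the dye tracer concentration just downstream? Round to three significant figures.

After mixing, C = (175.0·0 + 37.90·92.50) / 212.9 = 3506/212.9 = 16.47 mg/L.

16.5 mg/L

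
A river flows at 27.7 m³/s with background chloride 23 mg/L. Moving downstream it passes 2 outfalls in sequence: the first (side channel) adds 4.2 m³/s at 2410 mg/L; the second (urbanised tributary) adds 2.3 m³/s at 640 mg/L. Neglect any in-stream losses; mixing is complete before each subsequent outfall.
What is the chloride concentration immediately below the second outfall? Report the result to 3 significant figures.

Outfall 1: combined Q = 31.90 m³/s; C = (27.70·23.00 + 4.200·2410)/31.90 = 337.3 mg/L.
Outfall 2: combined Q = 34.20 m³/s; C = (31.90·337.3 + 2.300·640.0)/34.20 = 357.6 mg/L.

358 mg/L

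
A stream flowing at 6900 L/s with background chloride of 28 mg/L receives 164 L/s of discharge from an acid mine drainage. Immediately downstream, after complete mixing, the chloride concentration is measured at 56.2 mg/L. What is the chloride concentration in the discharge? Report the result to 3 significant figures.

Mass balance: 6900·28.00 + 164.0·Cₑ = 7064·56.20
→ Cₑ = (7064·56.20 − 6900·28.00) / 164.0 = 1243 mg/L.

1240 mg/L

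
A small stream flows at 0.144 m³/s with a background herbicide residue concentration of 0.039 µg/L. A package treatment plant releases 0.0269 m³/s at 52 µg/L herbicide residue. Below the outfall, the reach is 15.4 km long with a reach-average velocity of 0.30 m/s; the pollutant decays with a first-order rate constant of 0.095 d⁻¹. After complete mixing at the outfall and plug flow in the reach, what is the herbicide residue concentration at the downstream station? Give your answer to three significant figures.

7.77 µg/L

Mass balance: C = (0.1440·0.03900 + 0.02690·52.00) / 0.1709 = 1.404/0.1709 = 8.218 µg/L.
Travel time t = 15.4·1000 / 0.30 = 51330 s = 14.26 h.
Applying C = C₀e^(−kt): 8.218 × 0.9451 = 7.767 µg/L.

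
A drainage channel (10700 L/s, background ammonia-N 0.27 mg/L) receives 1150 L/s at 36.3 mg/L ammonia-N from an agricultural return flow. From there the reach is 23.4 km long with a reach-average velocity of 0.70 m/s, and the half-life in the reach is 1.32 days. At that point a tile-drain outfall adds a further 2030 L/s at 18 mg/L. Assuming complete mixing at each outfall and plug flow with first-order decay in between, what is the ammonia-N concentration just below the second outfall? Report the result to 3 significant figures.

Mass balance: C = (10700·0.2700 + 1150·36.30) / 11850 = 44630/11850 = 3.767 mg/L; combined flow 11850 L/s.
Travel time t = 23.4·1000 / 0.70 = 33430 s = 9.286 h.
Half-life 1.32 d → k = ln 2 / 1.32 = 0.5251 d⁻¹.
First-order decay: C = 3.767·exp(−k·t) = 3.767·0.8161 = 3.074 mg/L.
Second outfall: C = (11850·3.074 + 2030·18.00)/13880 = 5.257 mg/L.

5.26 mg/L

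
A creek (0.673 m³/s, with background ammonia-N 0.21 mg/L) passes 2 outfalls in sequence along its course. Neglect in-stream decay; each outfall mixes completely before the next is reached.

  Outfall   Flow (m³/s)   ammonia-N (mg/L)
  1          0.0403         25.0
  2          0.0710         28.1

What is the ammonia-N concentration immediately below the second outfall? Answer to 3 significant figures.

Outfall 1: combined Q = 0.7133 m³/s; C = (0.6730·0.2100 + 0.04030·25.00)/0.7133 = 1.611 mg/L.
Outfall 2: combined Q = 0.7843 m³/s; C = (0.7133·1.611 + 0.07100·28.10)/0.7843 = 4.009 mg/L.

4.01 mg/L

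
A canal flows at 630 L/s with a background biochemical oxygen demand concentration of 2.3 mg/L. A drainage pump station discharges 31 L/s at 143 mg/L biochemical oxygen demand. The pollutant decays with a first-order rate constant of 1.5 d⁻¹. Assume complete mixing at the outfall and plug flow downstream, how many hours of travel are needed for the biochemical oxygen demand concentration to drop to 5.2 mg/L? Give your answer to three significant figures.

Conservation of mass: C = (630.0·2.300 + 31.00·143.0) / 661.0 = 5882/661.0 = 8.899 mg/L.
8.899·exp(−k·t) = 5.2 → t = ln(8.899/5.2)/k = 30950 s = 8.596 h.

8.60 h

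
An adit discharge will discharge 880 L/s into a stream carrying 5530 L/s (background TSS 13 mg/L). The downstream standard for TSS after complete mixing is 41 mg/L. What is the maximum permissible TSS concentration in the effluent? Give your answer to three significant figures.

At the limit, (Qr·Cr + Qe·Cₑ)/(Qr + Qe) = 41:
Cₑ = (6410·41 − 5530·13.00) / 880.0 = 217.0 mg/L.

217 mg/L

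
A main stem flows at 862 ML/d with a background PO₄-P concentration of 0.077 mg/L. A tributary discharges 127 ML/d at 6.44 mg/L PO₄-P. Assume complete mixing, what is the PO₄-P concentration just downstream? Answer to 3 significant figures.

After mixing, C = (862.0·0.07700 + 127.0·6.440) / 989.0 = 884.3/989.0 = 0.8941 mg/L.

0.894 mg/L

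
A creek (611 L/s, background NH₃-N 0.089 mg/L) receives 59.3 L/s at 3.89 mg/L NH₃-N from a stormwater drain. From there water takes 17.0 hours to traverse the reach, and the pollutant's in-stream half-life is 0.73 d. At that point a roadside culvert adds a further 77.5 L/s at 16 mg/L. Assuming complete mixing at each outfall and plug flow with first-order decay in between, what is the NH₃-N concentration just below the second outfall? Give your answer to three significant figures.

1.85 mg/L

Mass balance: C = (611.0·0.08900 + 59.30·3.890) / 670.3 = 285.1/670.3 = 0.4253 mg/L; combined flow 670.3 L/s.
Half-life 0.73 d → k = ln 2 / 0.73 = 0.9495 d⁻¹.
After decay, C = 0.4253 × e^(−kt) = 0.4253 × 0.5104 = 0.2171 mg/L.
At the second outfall, C = (670.3·0.2171 + 77.50·16.00) / (670.3 + 77.50) = 1.853 mg/L.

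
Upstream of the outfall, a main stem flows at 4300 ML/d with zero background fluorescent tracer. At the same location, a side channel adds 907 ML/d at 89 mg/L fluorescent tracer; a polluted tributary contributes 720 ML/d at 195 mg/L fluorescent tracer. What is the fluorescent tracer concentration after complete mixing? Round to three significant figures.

Conservation of mass: C = (4300·0 + 907.0·89.00 + 720.0·195.0) / 5927 = 221100/5927 = 37.31 mg/L.

37.3 mg/L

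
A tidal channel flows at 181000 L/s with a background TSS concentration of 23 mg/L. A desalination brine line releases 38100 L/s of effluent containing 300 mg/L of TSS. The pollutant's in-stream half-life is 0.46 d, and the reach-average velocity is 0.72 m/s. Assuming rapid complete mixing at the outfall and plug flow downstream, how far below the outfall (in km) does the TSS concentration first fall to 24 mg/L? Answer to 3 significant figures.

Mass balance: C = (181000·23.00 + 38100·300.0) / 219100 = 15590000/219100 = 71.17 mg/L.
Half-life 0.46 d → k = ln 2 / 0.46 = 1.507 d⁻¹.
Set 71.17·exp(−k·t) = 24 → t = ln(71.17/24)/k = 62330 s = 17.31 h.
Distance = v·t = 0.72·62330 = 44880 m = 44.88 km.

44.9 km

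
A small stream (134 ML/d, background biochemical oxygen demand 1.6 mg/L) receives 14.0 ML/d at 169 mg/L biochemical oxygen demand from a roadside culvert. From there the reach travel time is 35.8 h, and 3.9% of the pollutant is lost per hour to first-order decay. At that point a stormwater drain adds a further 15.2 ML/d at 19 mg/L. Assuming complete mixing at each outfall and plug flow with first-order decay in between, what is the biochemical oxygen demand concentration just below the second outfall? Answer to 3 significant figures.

5.58 mg/L

Conservation of mass: C = (134.0·1.600 + 14.00·169.0) / 148.0 = 2580/148.0 = 17.44 mg/L; combined flow 148.0 ML/d.
3.9%/h lost → k = −ln(1 − 0.039) = 0.03978 h⁻¹.
Decay over the reach: 17.44·exp(−kt) = 17.44·0.2407 = 4.197 mg/L.
Second outfall: C = (148.0·4.197 + 15.20·19.00)/163.2 = 5.576 mg/L.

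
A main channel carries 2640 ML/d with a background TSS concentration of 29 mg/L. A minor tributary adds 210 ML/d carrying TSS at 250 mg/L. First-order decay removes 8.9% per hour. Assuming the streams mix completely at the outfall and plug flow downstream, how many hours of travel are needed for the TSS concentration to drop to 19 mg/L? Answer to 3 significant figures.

Mixed concentration C = ΣQC/ΣQ = (2640·29.00 + 210.0·250.0) / 2850 = 129100/2850 = 45.28 mg/L.
8.9%/h lost → k = −ln(1 − 0.089) = 0.09321 h⁻¹.
45.28·exp(−k·t) = 19 → t = ln(45.28/19)/k = 33540 s = 9.318 h.

9.32 h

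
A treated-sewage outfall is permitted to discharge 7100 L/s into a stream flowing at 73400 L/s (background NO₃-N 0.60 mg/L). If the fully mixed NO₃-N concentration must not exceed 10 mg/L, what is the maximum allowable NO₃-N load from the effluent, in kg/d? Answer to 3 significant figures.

65700 kg/d

Mass balance at the limit: 73400·0.6000 + 7100·Cₑ = 80500·10 → Cₑ = 107.2 mg/L.
7100 L/s = 7.100 m³/s. Load = 7.100 m³/s × 107.2 g/m³ × 86 400 s/d = 65750 kg/d.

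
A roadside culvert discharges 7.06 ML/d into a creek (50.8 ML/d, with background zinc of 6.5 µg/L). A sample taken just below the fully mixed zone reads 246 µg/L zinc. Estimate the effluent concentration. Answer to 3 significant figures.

Mass balance: 50.80·6.500 + 7.060·Cₑ = 57.86·246.0
→ Cₑ = (57.86·246.0 − 50.80·6.500) / 7.060 = 1969 µg/L.

1970 µg/L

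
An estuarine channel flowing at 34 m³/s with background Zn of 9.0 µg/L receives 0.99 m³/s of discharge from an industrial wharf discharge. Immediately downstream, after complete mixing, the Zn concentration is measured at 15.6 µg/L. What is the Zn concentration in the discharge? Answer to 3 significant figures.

242 µg/L

Mass balance: 34.00·9.000 + 0.9900·Cₑ = 34.99·15.60
→ Cₑ = (34.99·15.60 − 34.00·9.000) / 0.9900 = 242.3 µg/L.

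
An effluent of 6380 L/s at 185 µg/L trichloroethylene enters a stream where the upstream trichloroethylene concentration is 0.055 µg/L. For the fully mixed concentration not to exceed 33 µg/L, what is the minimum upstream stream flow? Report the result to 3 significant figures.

Set C_mix = 33: (Q·0.05500 + 6380·185.0) / (Q + 6380) = 33
→ Q = 6380·(185.0 − 33)/(33 − 0.05500) = 29440 L/s.

29400 L/s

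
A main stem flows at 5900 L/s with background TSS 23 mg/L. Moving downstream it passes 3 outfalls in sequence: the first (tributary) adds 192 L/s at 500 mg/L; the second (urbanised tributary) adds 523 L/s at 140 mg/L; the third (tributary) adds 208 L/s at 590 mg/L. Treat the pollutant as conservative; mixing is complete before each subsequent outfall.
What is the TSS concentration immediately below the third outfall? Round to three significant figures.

Outfall 1: combined Q = 6092 L/s; C = (5900·23.00 + 192.0·500.0)/6092 = 38.03 mg/L.
Outfall 2: combined Q = 6615 L/s; C = (6092·38.03 + 523.0·140.0)/6615 = 46.10 mg/L.
Outfall 3: combined Q = 6823 L/s; C = (6615·46.10 + 208.0·590.0)/6823 = 62.68 mg/L.

62.7 mg/L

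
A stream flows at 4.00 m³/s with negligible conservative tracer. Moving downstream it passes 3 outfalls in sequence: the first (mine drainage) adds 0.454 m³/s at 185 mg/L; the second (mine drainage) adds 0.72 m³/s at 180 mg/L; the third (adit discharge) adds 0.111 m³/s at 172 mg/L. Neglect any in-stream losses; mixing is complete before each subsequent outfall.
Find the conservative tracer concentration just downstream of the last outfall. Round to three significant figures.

After outfall 1: Q = 4.000 + 0.4540 = 4.454 m³/s; C = (4.000·0 + 0.4540·185.0)/4.454 = 18.86 mg/L.
After outfall 2: Q = 4.454 + 0.7200 = 5.174 m³/s; C = (4.454·18.86 + 0.7200·180.0)/5.174 = 41.28 mg/L.
After outfall 3: Q = 5.174 + 0.1110 = 5.285 m³/s; C = (5.174·41.28 + 0.1110·172.0)/5.285 = 44.03 mg/L.

44.0 mg/L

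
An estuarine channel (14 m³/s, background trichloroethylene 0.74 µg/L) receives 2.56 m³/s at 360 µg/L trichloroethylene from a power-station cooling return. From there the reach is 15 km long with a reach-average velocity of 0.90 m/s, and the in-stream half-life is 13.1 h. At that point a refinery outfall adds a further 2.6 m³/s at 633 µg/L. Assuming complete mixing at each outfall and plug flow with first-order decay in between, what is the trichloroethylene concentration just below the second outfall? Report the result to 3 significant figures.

Flow-weighted average: C = (14.00·0.7400 + 2.560·360.0) / 16.56 = 932.0/16.56 = 56.28 µg/L; combined flow 16.56 m³/s.
Travel time t = 15·1000 / 0.90 = 16670 s = 4.630 h.
Half-life 13.1 h → k = ln 2 / 13.1 = 0.05291 h⁻¹ = 1.270 d⁻¹.
After decay, C = 56.28 × e^(−kt) = 56.28 × 0.7827 = 44.05 µg/L.
At the second outfall, C = (16.56·44.05 + 2.600·633.0) / (16.56 + 2.600) = 124.0 µg/L.

124 µg/L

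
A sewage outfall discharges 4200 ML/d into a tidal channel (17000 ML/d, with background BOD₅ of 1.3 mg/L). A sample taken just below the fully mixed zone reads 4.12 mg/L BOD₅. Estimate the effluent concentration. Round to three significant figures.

Mass balance: 17000·1.300 + 4200·Cₑ = 21200·4.120
→ Cₑ = (21200·4.120 − 17000·1.300) / 4200 = 15.53 mg/L.

15.5 mg/L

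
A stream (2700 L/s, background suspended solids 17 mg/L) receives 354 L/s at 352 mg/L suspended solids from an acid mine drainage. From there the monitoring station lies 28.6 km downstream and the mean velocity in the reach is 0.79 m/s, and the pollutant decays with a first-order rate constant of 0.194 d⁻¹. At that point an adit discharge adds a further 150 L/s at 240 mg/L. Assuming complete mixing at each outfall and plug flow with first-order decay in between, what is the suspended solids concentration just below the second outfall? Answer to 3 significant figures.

After mixing, C = (2700·17.00 + 354.0·352.0) / 3054 = 170500/3054 = 55.83 mg/L; combined flow 3054 L/s.
Travel time t = 28.6·1000 / 0.79 = 36200 s = 10.06 h.
Applying C = C₀e^(−kt): 55.83 × 0.9219 = 51.47 mg/L.
At the second outfall, C = (3054·51.47 + 150.0·240.0) / (3054 + 150.0) = 60.30 mg/L.

60.3 mg/L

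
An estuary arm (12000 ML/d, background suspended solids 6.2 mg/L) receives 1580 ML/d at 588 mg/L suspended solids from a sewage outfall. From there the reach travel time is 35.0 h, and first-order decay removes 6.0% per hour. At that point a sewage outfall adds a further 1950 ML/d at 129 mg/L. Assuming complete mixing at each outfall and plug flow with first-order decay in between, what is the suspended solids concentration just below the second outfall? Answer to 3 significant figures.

Flow-weighted average: C = (12000·6.200 + 1580·588.0) / 13580 = 1003000/13580 = 73.89 mg/L; combined flow 13580 ML/d.
6.0%/h lost → k = −ln(1 − 0.06) = 0.06188 h⁻¹.
First-order decay: C = 73.89·exp(−k·t) = 73.89·0.1147 = 8.474 mg/L.
Second outfall: C = (13580·8.474 + 1950·129.0)/15530 = 23.61 mg/L.

23.6 mg/L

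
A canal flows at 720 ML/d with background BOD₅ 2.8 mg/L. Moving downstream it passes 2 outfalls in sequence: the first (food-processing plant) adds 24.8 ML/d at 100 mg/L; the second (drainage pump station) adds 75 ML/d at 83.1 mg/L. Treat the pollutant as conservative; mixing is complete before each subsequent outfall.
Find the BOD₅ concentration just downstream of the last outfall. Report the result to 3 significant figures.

13.1 mg/L

Below outfall 1: Q → 744.8 ML/d, C = (720.0·2.800 + 24.80·100.0)/744.8 = 6.037 mg/L.
Below outfall 2: Q → 819.8 ML/d, C = (744.8·6.037 + 75.00·83.10)/819.8 = 13.09 mg/L.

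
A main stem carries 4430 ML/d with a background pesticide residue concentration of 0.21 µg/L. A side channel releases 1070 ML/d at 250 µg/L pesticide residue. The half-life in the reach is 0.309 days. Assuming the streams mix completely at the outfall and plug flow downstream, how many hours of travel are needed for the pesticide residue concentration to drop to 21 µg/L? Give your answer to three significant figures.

After mixing, C = (4430·0.2100 + 1070·250.0) / 5500 = 268400/5500 = 48.81 µg/L.
Half-life 0.309 d → k = ln 2 / 0.309 = 2.243 d⁻¹.
48.81·exp(−k·t) = 21 → t = ln(48.81/21)/k = 32480 s = 9.023 h.

9.02 h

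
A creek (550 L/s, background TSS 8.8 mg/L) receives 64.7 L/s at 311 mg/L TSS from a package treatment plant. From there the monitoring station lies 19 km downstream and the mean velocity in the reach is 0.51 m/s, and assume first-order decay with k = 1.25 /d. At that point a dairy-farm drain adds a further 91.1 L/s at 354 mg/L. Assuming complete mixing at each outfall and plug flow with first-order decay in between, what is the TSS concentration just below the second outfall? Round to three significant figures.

Mixed concentration C = ΣQC/ΣQ = (550.0·8.800 + 64.70·311.0) / 614.7 = 24960/614.7 = 40.61 mg/L; combined flow 614.7 L/s.
Travel time t = 19·1000 / 0.51 = 37250 s = 10.35 h.
First-order decay: C = 40.61·exp(−k·t) = 40.61·0.5833 = 23.69 mg/L.
At the second outfall, C = (614.7·23.69 + 91.10·354.0) / (614.7 + 91.10) = 66.32 mg/L.

66.3 mg/L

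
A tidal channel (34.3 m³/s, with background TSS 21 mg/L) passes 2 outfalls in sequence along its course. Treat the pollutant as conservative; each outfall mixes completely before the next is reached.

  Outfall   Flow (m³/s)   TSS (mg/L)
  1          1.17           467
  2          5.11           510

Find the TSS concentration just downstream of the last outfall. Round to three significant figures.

Outfall 1: combined Q = 35.47 m³/s; C = (34.30·21.00 + 1.170·467.0)/35.47 = 35.71 mg/L.
Outfall 2: combined Q = 40.58 m³/s; C = (35.47·35.71 + 5.110·510.0)/40.58 = 95.44 mg/L.

95.4 mg/L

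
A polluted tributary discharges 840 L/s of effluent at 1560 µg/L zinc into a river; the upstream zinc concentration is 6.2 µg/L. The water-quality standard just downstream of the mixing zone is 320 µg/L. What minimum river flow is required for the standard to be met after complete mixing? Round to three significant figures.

Set C_mix = 320: (Q·6.200 + 840.0·1560) / (Q + 840.0) = 320
→ Q = 840.0·(1560 − 320)/(320 − 6.200) = 3319 L/s.

3320 L/s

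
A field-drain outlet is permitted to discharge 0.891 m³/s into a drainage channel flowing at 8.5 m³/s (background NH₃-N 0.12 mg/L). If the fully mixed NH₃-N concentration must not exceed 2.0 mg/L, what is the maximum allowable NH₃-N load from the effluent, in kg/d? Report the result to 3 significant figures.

1530 kg/d

Mass balance at the limit: 8.500·0.1200 + 0.8910·Cₑ = 9.391·2.0 → Cₑ = 19.93 mg/L.
Load = 0.8910 m³/s × 19.93 g/m³ × 86 400 s/d = 1535 kg/d.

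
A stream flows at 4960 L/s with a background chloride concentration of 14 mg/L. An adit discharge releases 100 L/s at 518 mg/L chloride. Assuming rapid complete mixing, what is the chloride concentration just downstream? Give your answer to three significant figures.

Conservation of mass: C = (4960·14.00 + 100.0·518.0) / 5060 = 121200/5060 = 23.96 mg/L.

24.0 mg/L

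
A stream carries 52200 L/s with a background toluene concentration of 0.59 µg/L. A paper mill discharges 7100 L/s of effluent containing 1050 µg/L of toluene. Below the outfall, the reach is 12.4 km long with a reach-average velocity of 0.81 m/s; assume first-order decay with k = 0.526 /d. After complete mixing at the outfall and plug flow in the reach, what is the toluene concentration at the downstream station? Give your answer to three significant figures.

115 µg/L

Mixed concentration C = ΣQC/ΣQ = (52200·0.5900 + 7100·1050) / 59300 = 7486000/59300 = 126.2 µg/L.
Travel time t = 12.4·1000 / 0.81 = 15310 s = 4.252 h.
Decay over the reach: 126.2·exp(−kt) = 126.2·0.9110 = 115.0 µg/L.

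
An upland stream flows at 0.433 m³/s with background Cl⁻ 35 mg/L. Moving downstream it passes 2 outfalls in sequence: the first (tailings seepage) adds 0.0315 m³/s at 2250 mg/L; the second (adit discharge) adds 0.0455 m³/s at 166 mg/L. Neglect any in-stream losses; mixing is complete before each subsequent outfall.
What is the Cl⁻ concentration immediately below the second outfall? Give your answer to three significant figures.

183 mg/L

Below outfall 1: Q → 0.4645 m³/s, C = (0.4330·35.00 + 0.03150·2250)/0.4645 = 185.2 mg/L.
Below outfall 2: Q → 0.5100 m³/s, C = (0.4645·185.2 + 0.04550·166.0)/0.5100 = 183.5 mg/L.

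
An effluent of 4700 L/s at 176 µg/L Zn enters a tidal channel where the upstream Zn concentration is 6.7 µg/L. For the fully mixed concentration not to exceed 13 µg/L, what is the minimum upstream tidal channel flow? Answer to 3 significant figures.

Set C_mix = 13: (Q·6.700 + 4700·176.0) / (Q + 4700) = 13
→ Q = 4700·(176.0 − 13)/(13 − 6.700) = 121600 L/s.

122000 L/s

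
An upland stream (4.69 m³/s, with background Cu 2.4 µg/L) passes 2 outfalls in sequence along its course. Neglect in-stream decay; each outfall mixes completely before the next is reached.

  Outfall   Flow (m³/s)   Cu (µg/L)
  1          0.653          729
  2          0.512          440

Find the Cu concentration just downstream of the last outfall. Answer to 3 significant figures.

122 µg/L

After outfall 1: Q = 4.690 + 0.6530 = 5.343 m³/s; C = (4.690·2.400 + 0.6530·729.0)/5.343 = 91.20 µg/L.
After outfall 2: Q = 5.343 + 0.5120 = 5.855 m³/s; C = (5.343·91.20 + 0.5120·440.0)/5.855 = 121.7 µg/L.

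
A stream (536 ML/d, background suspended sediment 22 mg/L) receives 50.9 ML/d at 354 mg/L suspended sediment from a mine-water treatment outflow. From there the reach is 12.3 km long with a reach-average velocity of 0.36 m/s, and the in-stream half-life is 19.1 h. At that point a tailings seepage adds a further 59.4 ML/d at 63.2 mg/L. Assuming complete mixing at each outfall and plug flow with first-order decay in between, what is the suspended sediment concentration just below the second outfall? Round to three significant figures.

38.5 mg/L

Conservation of mass: C = (536.0·22.00 + 50.90·354.0) / 586.9 = 29810/586.9 = 50.79 mg/L; combined flow 586.9 ML/d.
Travel time t = 12.3·1000 / 0.36 = 34170 s = 9.491 h.
Half-life 19.1 h → k = ln 2 / 19.1 = 0.03629 h⁻¹ = 0.8710 d⁻¹.
Applying C = C₀e^(−kt): 50.79 × 0.7086 = 35.99 mg/L.
At the second outfall, C = (586.9·35.99 + 59.40·63.20) / (586.9 + 59.40) = 38.49 mg/L.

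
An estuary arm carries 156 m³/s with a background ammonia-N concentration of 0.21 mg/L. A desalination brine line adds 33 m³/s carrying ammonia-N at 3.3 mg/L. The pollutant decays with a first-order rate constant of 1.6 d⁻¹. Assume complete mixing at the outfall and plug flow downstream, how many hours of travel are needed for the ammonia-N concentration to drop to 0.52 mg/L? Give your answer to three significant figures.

5.48 h

Mixed concentration C = ΣQC/ΣQ = (156.0·0.2100 + 33.00·3.300) / 189.0 = 141.7/189.0 = 0.7495 mg/L.
0.7495·exp(−k·t) = 0.52 → t = ln(0.7495/0.52)/k = 19740 s = 5.484 h.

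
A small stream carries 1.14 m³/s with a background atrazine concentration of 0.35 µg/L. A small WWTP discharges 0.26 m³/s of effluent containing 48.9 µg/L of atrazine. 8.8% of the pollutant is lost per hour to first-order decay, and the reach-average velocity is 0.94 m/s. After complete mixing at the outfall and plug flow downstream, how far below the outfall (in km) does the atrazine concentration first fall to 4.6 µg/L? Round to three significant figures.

Flow-weighted average: C = (1.140·0.3500 + 0.2600·48.90) / 1.400 = 13.11/1.400 = 9.366 µg/L.
8.8%/h lost → k = −ln(1 − 0.088) = 0.09212 h⁻¹.
Set 9.366·exp(−k·t) = 4.6 → t = ln(9.366/4.6)/k = 27790 s = 7.719 h.
Distance = v·t = 0.94·27790 = 26120 m = 26.12 km.

26.1 km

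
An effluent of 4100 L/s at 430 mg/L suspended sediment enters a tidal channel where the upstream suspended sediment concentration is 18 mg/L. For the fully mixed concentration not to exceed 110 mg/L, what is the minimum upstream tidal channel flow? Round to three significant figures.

Set C_mix = 110: (Q·18.00 + 4100·430.0) / (Q + 4100) = 110
→ Q = 4100·(430.0 − 110)/(110 − 18.00) = 14260 L/s.

14300 L/s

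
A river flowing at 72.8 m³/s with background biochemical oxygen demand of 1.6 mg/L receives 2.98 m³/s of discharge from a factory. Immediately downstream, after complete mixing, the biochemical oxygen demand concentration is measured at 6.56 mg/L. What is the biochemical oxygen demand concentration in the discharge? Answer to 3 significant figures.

Mass balance: 72.80·1.600 + 2.980·Cₑ = 75.78·6.560
→ Cₑ = (75.78·6.560 − 72.80·1.600) / 2.980 = 127.7 mg/L.

128 mg/L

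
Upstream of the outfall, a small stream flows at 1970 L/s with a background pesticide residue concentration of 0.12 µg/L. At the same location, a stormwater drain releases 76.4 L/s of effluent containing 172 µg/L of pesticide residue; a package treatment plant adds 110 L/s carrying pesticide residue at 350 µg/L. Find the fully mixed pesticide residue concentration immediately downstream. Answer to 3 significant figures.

24.1 µg/L

Mixed concentration C = ΣQC/ΣQ = (1970·0.1200 + 76.40·172.0 + 110.0·350.0) / 2156 = 51880/2156 = 24.06 µg/L.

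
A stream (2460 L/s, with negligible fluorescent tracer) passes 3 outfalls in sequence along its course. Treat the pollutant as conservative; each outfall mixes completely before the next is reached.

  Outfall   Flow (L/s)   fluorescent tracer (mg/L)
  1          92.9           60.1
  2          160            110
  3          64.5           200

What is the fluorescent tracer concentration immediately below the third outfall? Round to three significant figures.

13.0 mg/L

After outfall 1: Q = 2460 + 92.90 = 2553 L/s; C = (2460·0 + 92.90·60.10)/2553 = 2.187 mg/L.
After outfall 2: Q = 2553 + 160.0 = 2713 L/s; C = (2553·2.187 + 160.0·110.0)/2713 = 8.546 mg/L.
After outfall 3: Q = 2713 + 64.50 = 2777 L/s; C = (2713·8.546 + 64.50·200.0)/2777 = 12.99 mg/L.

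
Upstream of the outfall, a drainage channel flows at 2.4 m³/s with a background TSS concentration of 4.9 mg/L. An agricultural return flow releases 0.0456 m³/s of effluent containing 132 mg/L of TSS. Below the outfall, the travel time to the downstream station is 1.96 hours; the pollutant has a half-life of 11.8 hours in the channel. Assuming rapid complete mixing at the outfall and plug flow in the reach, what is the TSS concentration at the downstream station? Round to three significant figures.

Flow-weighted average: C = (2.400·4.900 + 0.04560·132.0) / 2.446 = 17.78/2.446 = 7.270 mg/L.
Half-life 11.8 h → k = ln 2 / 11.8 = 0.05874 h⁻¹ = 1.410 d⁻¹.
Decay over the reach: 7.270·exp(−kt) = 7.270·0.8912 = 6.479 mg/L.

6.48 mg/L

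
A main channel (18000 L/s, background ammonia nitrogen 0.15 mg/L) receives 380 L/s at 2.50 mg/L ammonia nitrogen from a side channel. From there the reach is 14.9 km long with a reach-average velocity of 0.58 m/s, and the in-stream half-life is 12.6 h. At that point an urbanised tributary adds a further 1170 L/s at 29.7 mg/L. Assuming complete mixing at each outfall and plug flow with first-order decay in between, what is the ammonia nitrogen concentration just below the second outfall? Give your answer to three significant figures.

After mixing, C = (18000·0.1500 + 380.0·2.500) / 18380 = 3650/18380 = 0.1986 mg/L; combined flow 18380 L/s.
Travel time t = 14.9·1000 / 0.58 = 25690 s = 7.136 h.
Half-life 12.6 h → k = ln 2 / 12.6 = 0.05501 h⁻¹ = 1.320 d⁻¹.
After decay, C = 0.1986 × e^(−kt) = 0.1986 × 0.6753 = 0.1341 mg/L.
At the second outfall, C = (18380·0.1341 + 1170·29.70) / (18380 + 1170) = 1.904 mg/L.

1.90 mg/L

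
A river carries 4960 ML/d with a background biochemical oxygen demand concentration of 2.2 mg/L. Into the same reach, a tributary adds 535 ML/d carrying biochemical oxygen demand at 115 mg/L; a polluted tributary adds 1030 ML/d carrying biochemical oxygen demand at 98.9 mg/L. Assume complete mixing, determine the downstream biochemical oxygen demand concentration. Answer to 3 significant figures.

Mass balance: C = (4960·2.200 + 535.0·115.0 + 1030·98.90) / 6525 = 174300/6525 = 26.71 mg/L.

26.7 mg/L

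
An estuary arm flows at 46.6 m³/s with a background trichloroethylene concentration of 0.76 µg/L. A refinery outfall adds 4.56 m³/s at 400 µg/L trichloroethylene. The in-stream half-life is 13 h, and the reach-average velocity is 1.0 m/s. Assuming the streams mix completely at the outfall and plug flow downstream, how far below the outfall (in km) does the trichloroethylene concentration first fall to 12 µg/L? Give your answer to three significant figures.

74.8 km

Flow-weighted average: C = (46.60·0.7600 + 4.560·400.0) / 51.16 = 1859/51.16 = 36.35 µg/L.
Half-life 13 h → k = ln 2 / 13 = 0.05332 h⁻¹ = 1.280 d⁻¹.
Set 36.35·exp(−k·t) = 12 → t = ln(36.35/12)/k = 74820 s = 20.78 h.
Distance = v·t = 1.0·74820 = 74820 m = 74.82 km.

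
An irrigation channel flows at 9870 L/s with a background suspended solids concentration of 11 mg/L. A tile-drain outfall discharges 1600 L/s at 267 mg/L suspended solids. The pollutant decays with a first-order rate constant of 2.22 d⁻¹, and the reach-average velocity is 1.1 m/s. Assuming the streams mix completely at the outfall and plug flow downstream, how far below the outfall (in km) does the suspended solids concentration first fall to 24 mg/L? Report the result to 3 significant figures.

Conservation of mass: C = (9870·11.00 + 1600·267.0) / 11470 = 535800/11470 = 46.71 mg/L.
Set 46.71·exp(−k·t) = 24 → t = ln(46.71/24)/k = 25920 s = 7.199 h.
Distance = v·t = 1.1·25920 = 28510 m = 28.51 km.

28.5 km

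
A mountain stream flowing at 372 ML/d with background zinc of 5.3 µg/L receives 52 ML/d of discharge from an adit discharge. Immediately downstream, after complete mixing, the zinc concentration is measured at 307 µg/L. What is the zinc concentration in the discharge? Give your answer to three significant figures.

Mass balance: 372.0·5.300 + 52.00·Cₑ = 424.0·307.0
→ Cₑ = (424.0·307.0 − 372.0·5.300) / 52.00 = 2465 µg/L.

2470 µg/L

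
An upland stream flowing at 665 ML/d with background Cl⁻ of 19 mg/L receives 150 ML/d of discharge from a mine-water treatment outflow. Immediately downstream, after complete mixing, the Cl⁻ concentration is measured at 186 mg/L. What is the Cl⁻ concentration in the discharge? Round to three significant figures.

926 mg/L

Mass balance: 665.0·19.00 + 150.0·Cₑ = 815.0·186.0
→ Cₑ = (815.0·186.0 − 665.0·19.00) / 150.0 = 926.4 mg/L.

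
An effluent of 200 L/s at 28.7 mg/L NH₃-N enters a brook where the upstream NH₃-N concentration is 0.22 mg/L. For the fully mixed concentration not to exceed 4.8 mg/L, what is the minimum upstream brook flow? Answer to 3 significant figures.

Set C_mix = 4.8: (Q·0.2200 + 200.0·28.70) / (Q + 200.0) = 4.8
→ Q = 200.0·(28.70 − 4.8)/(4.8 − 0.2200) = 1044 L/s.

1040 L/s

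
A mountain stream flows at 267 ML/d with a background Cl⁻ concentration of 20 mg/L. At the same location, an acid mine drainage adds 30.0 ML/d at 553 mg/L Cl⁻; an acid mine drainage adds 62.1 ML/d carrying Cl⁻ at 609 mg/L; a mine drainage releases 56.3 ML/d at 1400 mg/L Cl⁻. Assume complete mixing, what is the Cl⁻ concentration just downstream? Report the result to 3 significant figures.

334 mg/L

Conservation of mass: C = (267.0·20.00 + 30.00·553.0 + 62.10·609.0 + 56.30·1400) / 415.4 = 138600/415.4 = 333.6 mg/L.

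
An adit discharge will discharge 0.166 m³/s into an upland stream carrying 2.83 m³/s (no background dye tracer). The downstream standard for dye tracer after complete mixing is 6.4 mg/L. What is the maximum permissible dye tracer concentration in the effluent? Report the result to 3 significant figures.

At the limit, (Qr·Cr + Qe·Cₑ)/(Qr + Qe) = 6.4:
Cₑ = (2.996·6.4 − 2.830·0) / 0.1660 = 115.5 mg/L.

116 mg/L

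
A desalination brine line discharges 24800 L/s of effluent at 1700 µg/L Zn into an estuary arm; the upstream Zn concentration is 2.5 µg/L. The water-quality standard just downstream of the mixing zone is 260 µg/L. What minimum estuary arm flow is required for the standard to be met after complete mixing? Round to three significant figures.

139000 L/s

Set C_mix = 260: (Q·2.500 + 24800·1700) / (Q + 24800) = 260
→ Q = 24800·(1700 − 260)/(260 − 2.500) = 138700 L/s.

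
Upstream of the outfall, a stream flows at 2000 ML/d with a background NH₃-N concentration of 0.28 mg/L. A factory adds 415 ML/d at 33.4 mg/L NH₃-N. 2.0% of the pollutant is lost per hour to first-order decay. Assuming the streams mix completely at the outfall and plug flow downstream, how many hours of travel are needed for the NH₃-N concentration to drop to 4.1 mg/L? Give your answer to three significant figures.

18.6 h

After mixing, C = (2000·0.2800 + 415.0·33.40) / 2415 = 14420/2415 = 5.971 mg/L.
2.0%/h lost → k = −ln(1 − 0.02) = 0.02020 h⁻¹.
5.971·exp(−k·t) = 4.1 → t = ln(5.971/4.1)/k = 67000 s = 18.61 h.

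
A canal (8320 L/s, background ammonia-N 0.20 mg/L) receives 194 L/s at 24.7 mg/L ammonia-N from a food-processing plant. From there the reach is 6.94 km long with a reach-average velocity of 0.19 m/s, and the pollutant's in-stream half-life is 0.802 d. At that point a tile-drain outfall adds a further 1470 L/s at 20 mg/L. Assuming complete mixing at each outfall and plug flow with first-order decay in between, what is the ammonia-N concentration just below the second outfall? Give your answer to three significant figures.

3.39 mg/L

Mass balance: C = (8320·0.2000 + 194.0·24.70) / 8514 = 6456/8514 = 0.7583 mg/L; combined flow 8514 L/s.
Travel time t = 6.94·1000 / 0.19 = 36530 s = 10.15 h.
Half-life 0.802 d → k = ln 2 / 0.802 = 0.8643 d⁻¹.
After decay, C = 0.7583 × e^(−kt) = 0.7583 × 0.6939 = 0.5262 mg/L.
Second outfall: C = (8514·0.5262 + 1470·20.00)/9984 = 3.393 mg/L.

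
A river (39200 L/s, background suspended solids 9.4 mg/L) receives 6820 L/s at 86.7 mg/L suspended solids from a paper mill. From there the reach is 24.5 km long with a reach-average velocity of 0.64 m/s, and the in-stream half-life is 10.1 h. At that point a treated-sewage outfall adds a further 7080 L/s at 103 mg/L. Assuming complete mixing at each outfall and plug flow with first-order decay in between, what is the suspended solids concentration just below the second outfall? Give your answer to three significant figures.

Mass balance: C = (39200·9.400 + 6820·86.70) / 46020 = 959800/46020 = 20.86 mg/L; combined flow 46020 L/s.
Travel time t = 24.5·1000 / 0.64 = 38280 s = 10.63 h.
Half-life 10.1 h → k = ln 2 / 10.1 = 0.06863 h⁻¹ = 1.647 d⁻¹.
Decay over the reach: 20.86·exp(−kt) = 20.86·0.4820 = 10.05 mg/L.
At the second outfall, C = (46020·10.05 + 7080·103.0) / (46020 + 7080) = 22.45 mg/L.

22.4 mg/L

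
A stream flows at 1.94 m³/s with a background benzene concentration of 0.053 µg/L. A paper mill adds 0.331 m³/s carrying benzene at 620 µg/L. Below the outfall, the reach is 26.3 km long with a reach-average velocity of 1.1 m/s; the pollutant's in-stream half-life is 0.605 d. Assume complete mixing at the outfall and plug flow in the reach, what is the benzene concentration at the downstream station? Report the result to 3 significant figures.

65.8 µg/L

Mixed concentration C = ΣQC/ΣQ = (1.940·0.05300 + 0.3310·620.0) / 2.271 = 205.3/2.271 = 90.41 µg/L.
Travel time t = 26.3·1000 / 1.1 = 23910 s = 6.641 h.
Half-life 0.605 d → k = ln 2 / 0.605 = 1.146 d⁻¹.
First-order decay: C = 90.41·exp(−k·t) = 90.41·0.7283 = 65.85 µg/L.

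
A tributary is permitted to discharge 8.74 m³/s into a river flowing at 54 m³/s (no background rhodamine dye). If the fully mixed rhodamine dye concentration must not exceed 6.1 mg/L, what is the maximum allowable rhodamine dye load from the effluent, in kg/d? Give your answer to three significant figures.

33100 kg/d

Mass balance at the limit: 54.00·0 + 8.740·Cₑ = 62.74·6.1 → Cₑ = 43.79 mg/L.
Load = 8.740 m³/s × 43.79 g/m³ × 86 400 s/d = 33070 kg/d.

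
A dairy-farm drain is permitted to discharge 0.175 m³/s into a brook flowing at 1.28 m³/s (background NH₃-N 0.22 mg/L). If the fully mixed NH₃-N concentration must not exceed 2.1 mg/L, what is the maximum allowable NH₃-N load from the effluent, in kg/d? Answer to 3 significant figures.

240 kg/d

Mass balance at the limit: 1.280·0.2200 + 0.1750·Cₑ = 1.455·2.1 → Cₑ = 15.85 mg/L.
Load = 0.1750 m³/s × 15.85 g/m³ × 86 400 s/d = 239.7 kg/d.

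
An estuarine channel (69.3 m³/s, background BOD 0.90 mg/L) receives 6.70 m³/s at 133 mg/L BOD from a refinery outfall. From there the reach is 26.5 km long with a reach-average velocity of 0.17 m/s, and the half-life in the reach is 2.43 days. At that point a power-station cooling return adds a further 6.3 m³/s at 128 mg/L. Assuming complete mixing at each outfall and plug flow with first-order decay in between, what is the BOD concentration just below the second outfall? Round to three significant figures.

16.7 mg/L

Flow-weighted average: C = (69.30·0.9000 + 6.700·133.0) / 76.00 = 953.5/76.00 = 12.55 mg/L; combined flow 76.00 m³/s.
Travel time t = 26.5·1000 / 0.17 = 155900 s = 43.30 h.
Half-life 2.43 d → k = ln 2 / 2.43 = 0.2852 d⁻¹.
Applying C = C₀e^(−kt): 12.55 × 0.5977 = 7.499 mg/L.
Second outfall: C = (76.00·7.499 + 6.300·128.0)/82.30 = 16.72 mg/L.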